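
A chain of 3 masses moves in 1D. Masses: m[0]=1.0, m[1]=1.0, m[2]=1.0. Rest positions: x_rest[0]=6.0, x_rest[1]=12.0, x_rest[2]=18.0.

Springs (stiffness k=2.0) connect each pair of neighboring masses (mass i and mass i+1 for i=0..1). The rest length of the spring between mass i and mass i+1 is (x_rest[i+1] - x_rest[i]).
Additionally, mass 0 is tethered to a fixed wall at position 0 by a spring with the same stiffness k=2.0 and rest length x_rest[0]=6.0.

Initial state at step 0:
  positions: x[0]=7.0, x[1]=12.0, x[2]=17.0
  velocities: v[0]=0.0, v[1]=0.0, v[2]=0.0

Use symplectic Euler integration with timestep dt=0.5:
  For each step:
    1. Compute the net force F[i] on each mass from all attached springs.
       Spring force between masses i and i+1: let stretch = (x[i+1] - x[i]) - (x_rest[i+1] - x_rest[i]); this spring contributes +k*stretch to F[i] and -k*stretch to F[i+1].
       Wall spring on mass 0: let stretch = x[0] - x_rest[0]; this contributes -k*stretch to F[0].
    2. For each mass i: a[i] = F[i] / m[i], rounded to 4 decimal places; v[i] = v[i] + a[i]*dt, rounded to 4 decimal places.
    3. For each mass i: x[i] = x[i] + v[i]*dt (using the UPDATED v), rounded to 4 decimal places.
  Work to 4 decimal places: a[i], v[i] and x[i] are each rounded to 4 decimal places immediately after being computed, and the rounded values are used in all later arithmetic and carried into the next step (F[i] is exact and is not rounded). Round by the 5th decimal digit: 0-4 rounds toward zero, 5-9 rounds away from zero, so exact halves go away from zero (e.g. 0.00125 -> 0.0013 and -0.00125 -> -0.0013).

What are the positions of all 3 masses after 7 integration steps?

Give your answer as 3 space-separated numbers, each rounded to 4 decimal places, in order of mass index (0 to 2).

Answer: 6.8984 12.7345 17.4141

Derivation:
Step 0: x=[7.0000 12.0000 17.0000] v=[0.0000 0.0000 0.0000]
Step 1: x=[6.0000 12.0000 17.5000] v=[-2.0000 0.0000 1.0000]
Step 2: x=[5.0000 11.7500 18.2500] v=[-2.0000 -0.5000 1.5000]
Step 3: x=[4.8750 11.3750 18.7500] v=[-0.2500 -0.7500 1.0000]
Step 4: x=[5.5625 11.4375 18.5625] v=[1.3750 0.1250 -0.3750]
Step 5: x=[6.4063 12.1250 17.8125] v=[1.6875 1.3750 -1.5000]
Step 6: x=[6.9063 12.7969 17.2188] v=[0.9999 1.3438 -1.1875]
Step 7: x=[6.8984 12.7345 17.4141] v=[-0.0158 -0.1249 0.3906]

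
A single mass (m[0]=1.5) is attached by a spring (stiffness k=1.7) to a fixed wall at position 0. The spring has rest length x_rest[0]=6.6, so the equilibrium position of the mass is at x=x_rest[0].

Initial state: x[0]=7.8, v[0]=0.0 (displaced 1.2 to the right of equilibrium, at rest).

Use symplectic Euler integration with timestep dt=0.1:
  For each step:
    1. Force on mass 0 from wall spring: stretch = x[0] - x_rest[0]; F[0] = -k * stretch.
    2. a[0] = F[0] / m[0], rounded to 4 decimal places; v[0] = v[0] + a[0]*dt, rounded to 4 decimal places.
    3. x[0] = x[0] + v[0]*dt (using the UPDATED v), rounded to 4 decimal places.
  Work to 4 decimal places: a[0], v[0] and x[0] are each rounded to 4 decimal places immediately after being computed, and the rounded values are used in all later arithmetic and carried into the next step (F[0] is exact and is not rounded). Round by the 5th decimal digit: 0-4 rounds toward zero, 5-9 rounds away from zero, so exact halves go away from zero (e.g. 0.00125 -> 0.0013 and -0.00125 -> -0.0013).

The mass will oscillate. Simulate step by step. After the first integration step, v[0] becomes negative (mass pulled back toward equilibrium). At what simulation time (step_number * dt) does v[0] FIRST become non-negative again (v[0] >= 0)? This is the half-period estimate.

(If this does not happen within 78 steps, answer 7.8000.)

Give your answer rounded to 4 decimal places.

Answer: 3.0000

Derivation:
Step 0: x=[7.8000] v=[0.0000]
Step 1: x=[7.7864] v=[-0.1360]
Step 2: x=[7.7594] v=[-0.2705]
Step 3: x=[7.7192] v=[-0.4019]
Step 4: x=[7.6663] v=[-0.5287]
Step 5: x=[7.6013] v=[-0.6496]
Step 6: x=[7.5250] v=[-0.7631]
Step 7: x=[7.4382] v=[-0.8679]
Step 8: x=[7.3419] v=[-0.9629]
Step 9: x=[7.2372] v=[-1.0470]
Step 10: x=[7.1253] v=[-1.1192]
Step 11: x=[7.0074] v=[-1.1787]
Step 12: x=[6.8849] v=[-1.2249]
Step 13: x=[6.7592] v=[-1.2572]
Step 14: x=[6.6317] v=[-1.2752]
Step 15: x=[6.5038] v=[-1.2788]
Step 16: x=[6.3770] v=[-1.2679]
Step 17: x=[6.2527] v=[-1.2426]
Step 18: x=[6.1324] v=[-1.2032]
Step 19: x=[6.0174] v=[-1.1502]
Step 20: x=[5.9090] v=[-1.0842]
Step 21: x=[5.8084] v=[-1.0059]
Step 22: x=[5.7168] v=[-0.9162]
Step 23: x=[5.6352] v=[-0.8161]
Step 24: x=[5.5645] v=[-0.7068]
Step 25: x=[5.5056] v=[-0.5894]
Step 26: x=[5.4591] v=[-0.4654]
Step 27: x=[5.4255] v=[-0.3361]
Step 28: x=[5.4052] v=[-0.2030]
Step 29: x=[5.3984] v=[-0.0676]
Step 30: x=[5.4053] v=[0.0686]
First v>=0 after going negative at step 30, time=3.0000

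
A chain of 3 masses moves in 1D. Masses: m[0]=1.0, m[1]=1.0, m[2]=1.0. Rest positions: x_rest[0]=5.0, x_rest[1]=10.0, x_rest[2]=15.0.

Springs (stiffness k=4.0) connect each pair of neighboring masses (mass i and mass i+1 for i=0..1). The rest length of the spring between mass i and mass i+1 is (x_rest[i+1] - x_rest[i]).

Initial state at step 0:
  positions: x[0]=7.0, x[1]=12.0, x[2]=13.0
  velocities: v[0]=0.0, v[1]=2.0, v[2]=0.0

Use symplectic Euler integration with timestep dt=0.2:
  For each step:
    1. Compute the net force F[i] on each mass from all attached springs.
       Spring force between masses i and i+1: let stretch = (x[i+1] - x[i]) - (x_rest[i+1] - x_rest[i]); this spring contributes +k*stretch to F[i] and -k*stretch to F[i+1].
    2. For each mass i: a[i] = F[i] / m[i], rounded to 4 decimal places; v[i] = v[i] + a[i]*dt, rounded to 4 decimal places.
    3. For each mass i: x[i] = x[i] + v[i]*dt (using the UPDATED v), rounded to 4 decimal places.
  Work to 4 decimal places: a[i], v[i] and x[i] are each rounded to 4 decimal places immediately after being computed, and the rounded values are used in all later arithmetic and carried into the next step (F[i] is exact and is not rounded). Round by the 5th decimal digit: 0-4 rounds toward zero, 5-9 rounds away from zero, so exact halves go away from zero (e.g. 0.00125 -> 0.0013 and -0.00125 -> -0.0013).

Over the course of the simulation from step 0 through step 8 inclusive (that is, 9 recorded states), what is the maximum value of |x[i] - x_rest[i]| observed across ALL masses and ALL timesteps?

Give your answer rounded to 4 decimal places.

Answer: 3.4978

Derivation:
Step 0: x=[7.0000 12.0000 13.0000] v=[0.0000 2.0000 0.0000]
Step 1: x=[7.0000 11.7600 13.6400] v=[0.0000 -1.2000 3.2000]
Step 2: x=[6.9616 11.0592 14.7792] v=[-0.1920 -3.5040 5.6960]
Step 3: x=[6.7788 10.2980 16.1232] v=[-0.9139 -3.8061 6.7200]
Step 4: x=[6.3591 9.9057 17.3352] v=[-2.0985 -1.9613 6.0598]
Step 5: x=[5.7069 10.1347 18.1584] v=[-3.2612 1.1450 4.1162]
Step 6: x=[4.9631 10.9390 18.4978] v=[-3.7190 4.0217 1.6972]
Step 7: x=[4.3754 11.9966 18.4278] v=[-2.9383 5.2880 -0.3498]
Step 8: x=[4.2071 12.8638 18.1288] v=[-0.8413 4.3360 -1.4948]
Max displacement = 3.4978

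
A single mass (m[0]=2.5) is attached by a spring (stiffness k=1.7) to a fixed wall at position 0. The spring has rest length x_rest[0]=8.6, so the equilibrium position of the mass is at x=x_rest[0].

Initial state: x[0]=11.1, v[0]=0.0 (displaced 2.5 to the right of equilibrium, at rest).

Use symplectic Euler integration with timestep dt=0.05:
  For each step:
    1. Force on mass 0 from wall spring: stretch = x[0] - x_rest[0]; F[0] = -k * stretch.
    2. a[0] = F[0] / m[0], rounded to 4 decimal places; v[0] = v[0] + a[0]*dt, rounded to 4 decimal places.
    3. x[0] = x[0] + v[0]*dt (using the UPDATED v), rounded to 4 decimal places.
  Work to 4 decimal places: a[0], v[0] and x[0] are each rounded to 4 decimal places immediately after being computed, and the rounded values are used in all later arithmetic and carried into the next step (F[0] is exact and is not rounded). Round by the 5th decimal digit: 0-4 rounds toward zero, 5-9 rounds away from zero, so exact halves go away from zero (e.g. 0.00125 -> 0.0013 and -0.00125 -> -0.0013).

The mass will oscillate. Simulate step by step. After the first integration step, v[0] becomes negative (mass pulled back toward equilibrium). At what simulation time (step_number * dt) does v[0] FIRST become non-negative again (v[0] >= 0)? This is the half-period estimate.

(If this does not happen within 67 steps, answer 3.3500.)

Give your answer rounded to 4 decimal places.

Answer: 3.3500

Derivation:
Step 0: x=[11.1000] v=[0.0000]
Step 1: x=[11.0958] v=[-0.0850]
Step 2: x=[11.0873] v=[-0.1699]
Step 3: x=[11.0746] v=[-0.2545]
Step 4: x=[11.0577] v=[-0.3386]
Step 5: x=[11.0366] v=[-0.4222]
Step 6: x=[11.0114] v=[-0.5050]
Step 7: x=[10.9821] v=[-0.5870]
Step 8: x=[10.9487] v=[-0.6680]
Step 9: x=[10.9113] v=[-0.7479]
Step 10: x=[10.8700] v=[-0.8265]
Step 11: x=[10.8248] v=[-0.9037]
Step 12: x=[10.7758] v=[-0.9793]
Step 13: x=[10.7231] v=[-1.0533]
Step 14: x=[10.6668] v=[-1.1255]
Step 15: x=[10.6070] v=[-1.1958]
Step 16: x=[10.5438] v=[-1.2640]
Step 17: x=[10.4773] v=[-1.3301]
Step 18: x=[10.4076] v=[-1.3939]
Step 19: x=[10.3348] v=[-1.4554]
Step 20: x=[10.2591] v=[-1.5144]
Step 21: x=[10.1806] v=[-1.5708]
Step 22: x=[10.0994] v=[-1.6245]
Step 23: x=[10.0156] v=[-1.6755]
Step 24: x=[9.9294] v=[-1.7236]
Step 25: x=[9.8410] v=[-1.7688]
Step 26: x=[9.7505] v=[-1.8110]
Step 27: x=[9.6580] v=[-1.8501]
Step 28: x=[9.5637] v=[-1.8861]
Step 29: x=[9.4678] v=[-1.9189]
Step 30: x=[9.3704] v=[-1.9484]
Step 31: x=[9.2717] v=[-1.9746]
Step 32: x=[9.1718] v=[-1.9974]
Step 33: x=[9.0710] v=[-2.0168]
Step 34: x=[8.9694] v=[-2.0328]
Step 35: x=[8.8671] v=[-2.0454]
Step 36: x=[8.7644] v=[-2.0545]
Step 37: x=[8.6614] v=[-2.0601]
Step 38: x=[8.5583] v=[-2.0622]
Step 39: x=[8.4553] v=[-2.0608]
Step 40: x=[8.3525] v=[-2.0559]
Step 41: x=[8.2501] v=[-2.0475]
Step 42: x=[8.1483] v=[-2.0356]
Step 43: x=[8.0473] v=[-2.0202]
Step 44: x=[7.9472] v=[-2.0014]
Step 45: x=[7.8482] v=[-1.9792]
Step 46: x=[7.7505] v=[-1.9536]
Step 47: x=[7.6543] v=[-1.9247]
Step 48: x=[7.5597] v=[-1.8925]
Step 49: x=[7.4668] v=[-1.8571]
Step 50: x=[7.3759] v=[-1.8186]
Step 51: x=[7.2871] v=[-1.7770]
Step 52: x=[7.2005] v=[-1.7324]
Step 53: x=[7.1163] v=[-1.6848]
Step 54: x=[7.0346] v=[-1.6344]
Step 55: x=[6.9555] v=[-1.5812]
Step 56: x=[6.8792] v=[-1.5253]
Step 57: x=[6.8059] v=[-1.4668]
Step 58: x=[6.7356] v=[-1.4058]
Step 59: x=[6.6685] v=[-1.3424]
Step 60: x=[6.6047] v=[-1.2767]
Step 61: x=[6.5443] v=[-1.2089]
Step 62: x=[6.4874] v=[-1.1390]
Step 63: x=[6.4340] v=[-1.0672]
Step 64: x=[6.3843] v=[-0.9936]
Step 65: x=[6.3384] v=[-0.9183]
Step 66: x=[6.2963] v=[-0.8414]
Step 67: x=[6.2581] v=[-0.7631]
v[0] did not become non-negative within 67 steps; using fallback time=3.3500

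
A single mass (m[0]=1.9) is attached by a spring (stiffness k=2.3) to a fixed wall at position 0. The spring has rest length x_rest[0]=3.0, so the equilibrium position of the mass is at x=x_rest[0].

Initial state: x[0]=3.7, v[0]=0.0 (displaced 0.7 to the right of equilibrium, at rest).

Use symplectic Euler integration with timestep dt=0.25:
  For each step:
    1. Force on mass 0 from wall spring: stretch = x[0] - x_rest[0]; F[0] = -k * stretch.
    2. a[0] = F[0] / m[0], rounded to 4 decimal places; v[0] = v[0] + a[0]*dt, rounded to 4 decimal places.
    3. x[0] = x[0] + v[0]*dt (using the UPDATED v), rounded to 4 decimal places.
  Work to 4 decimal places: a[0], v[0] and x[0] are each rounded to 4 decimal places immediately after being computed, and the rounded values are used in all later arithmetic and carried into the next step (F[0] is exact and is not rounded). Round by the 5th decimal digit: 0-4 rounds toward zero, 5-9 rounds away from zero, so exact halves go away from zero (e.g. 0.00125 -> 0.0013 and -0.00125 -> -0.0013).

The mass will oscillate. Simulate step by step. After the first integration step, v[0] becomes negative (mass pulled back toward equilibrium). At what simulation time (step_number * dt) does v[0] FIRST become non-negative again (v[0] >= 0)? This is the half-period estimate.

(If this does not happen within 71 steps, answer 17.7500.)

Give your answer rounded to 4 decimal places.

Step 0: x=[3.7000] v=[0.0000]
Step 1: x=[3.6470] v=[-0.2119]
Step 2: x=[3.5451] v=[-0.4077]
Step 3: x=[3.4019] v=[-0.5727]
Step 4: x=[3.2283] v=[-0.6943]
Step 5: x=[3.0375] v=[-0.7634]
Step 6: x=[2.8438] v=[-0.7748]
Step 7: x=[2.6619] v=[-0.7275]
Step 8: x=[2.5056] v=[-0.6252]
Step 9: x=[2.3867] v=[-0.4756]
Step 10: x=[2.3142] v=[-0.2900]
Step 11: x=[2.2936] v=[-0.0825]
Step 12: x=[2.3264] v=[0.1313]
First v>=0 after going negative at step 12, time=3.0000

Answer: 3.0000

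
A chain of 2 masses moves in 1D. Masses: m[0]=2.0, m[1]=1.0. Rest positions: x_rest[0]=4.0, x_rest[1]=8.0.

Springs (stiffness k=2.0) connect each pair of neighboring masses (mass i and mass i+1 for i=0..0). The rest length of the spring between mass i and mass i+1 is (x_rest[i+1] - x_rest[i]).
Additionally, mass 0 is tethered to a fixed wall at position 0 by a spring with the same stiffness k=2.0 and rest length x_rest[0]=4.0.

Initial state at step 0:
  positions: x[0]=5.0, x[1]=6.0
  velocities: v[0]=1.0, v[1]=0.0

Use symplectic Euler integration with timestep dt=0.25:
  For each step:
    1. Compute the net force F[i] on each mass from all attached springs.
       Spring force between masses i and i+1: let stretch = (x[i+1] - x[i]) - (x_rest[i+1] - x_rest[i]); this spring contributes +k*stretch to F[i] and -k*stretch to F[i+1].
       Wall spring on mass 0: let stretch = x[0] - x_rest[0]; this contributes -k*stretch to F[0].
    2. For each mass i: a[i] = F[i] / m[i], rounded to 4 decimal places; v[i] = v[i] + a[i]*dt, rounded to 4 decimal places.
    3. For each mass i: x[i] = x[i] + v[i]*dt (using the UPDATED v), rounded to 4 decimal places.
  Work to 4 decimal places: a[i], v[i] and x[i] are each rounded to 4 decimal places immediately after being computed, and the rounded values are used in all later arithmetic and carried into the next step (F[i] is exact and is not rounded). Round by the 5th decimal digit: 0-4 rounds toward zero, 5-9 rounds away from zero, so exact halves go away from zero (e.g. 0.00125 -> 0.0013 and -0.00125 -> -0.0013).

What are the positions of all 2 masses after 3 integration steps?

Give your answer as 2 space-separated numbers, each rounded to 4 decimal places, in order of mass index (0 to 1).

Step 0: x=[5.0000 6.0000] v=[1.0000 0.0000]
Step 1: x=[5.0000 6.3750] v=[0.0000 1.5000]
Step 2: x=[4.7734 7.0781] v=[-0.9063 2.8125]
Step 3: x=[4.3925 7.9932] v=[-1.5235 3.6602]

Answer: 4.3925 7.9932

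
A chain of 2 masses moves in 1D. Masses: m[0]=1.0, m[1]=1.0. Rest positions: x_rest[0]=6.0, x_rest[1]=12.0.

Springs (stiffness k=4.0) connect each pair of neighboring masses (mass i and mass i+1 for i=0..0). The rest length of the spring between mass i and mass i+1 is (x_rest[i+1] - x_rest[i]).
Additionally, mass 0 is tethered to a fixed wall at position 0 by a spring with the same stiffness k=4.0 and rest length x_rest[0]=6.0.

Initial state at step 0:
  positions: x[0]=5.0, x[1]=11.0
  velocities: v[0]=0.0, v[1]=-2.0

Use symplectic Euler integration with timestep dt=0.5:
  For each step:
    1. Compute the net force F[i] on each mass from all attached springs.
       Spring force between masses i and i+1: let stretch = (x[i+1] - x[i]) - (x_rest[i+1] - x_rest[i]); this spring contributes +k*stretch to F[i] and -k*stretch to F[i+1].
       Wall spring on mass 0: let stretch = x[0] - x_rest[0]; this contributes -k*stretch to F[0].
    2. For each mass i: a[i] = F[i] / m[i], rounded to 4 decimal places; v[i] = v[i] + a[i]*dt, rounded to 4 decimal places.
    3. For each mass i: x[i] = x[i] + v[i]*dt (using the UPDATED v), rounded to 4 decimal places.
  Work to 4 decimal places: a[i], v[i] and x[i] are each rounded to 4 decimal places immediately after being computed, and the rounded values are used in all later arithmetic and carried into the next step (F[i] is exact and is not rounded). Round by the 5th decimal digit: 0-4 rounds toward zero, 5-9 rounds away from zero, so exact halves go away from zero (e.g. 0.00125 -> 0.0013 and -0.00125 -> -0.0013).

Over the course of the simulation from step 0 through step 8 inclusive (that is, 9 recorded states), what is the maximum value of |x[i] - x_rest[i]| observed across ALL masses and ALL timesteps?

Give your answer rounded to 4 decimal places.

Answer: 2.0000

Derivation:
Step 0: x=[5.0000 11.0000] v=[0.0000 -2.0000]
Step 1: x=[6.0000 10.0000] v=[2.0000 -2.0000]
Step 2: x=[5.0000 11.0000] v=[-2.0000 2.0000]
Step 3: x=[5.0000 12.0000] v=[0.0000 2.0000]
Step 4: x=[7.0000 12.0000] v=[4.0000 0.0000]
Step 5: x=[7.0000 13.0000] v=[0.0000 2.0000]
Step 6: x=[6.0000 14.0000] v=[-2.0000 2.0000]
Step 7: x=[7.0000 13.0000] v=[2.0000 -2.0000]
Step 8: x=[7.0000 12.0000] v=[0.0000 -2.0000]
Max displacement = 2.0000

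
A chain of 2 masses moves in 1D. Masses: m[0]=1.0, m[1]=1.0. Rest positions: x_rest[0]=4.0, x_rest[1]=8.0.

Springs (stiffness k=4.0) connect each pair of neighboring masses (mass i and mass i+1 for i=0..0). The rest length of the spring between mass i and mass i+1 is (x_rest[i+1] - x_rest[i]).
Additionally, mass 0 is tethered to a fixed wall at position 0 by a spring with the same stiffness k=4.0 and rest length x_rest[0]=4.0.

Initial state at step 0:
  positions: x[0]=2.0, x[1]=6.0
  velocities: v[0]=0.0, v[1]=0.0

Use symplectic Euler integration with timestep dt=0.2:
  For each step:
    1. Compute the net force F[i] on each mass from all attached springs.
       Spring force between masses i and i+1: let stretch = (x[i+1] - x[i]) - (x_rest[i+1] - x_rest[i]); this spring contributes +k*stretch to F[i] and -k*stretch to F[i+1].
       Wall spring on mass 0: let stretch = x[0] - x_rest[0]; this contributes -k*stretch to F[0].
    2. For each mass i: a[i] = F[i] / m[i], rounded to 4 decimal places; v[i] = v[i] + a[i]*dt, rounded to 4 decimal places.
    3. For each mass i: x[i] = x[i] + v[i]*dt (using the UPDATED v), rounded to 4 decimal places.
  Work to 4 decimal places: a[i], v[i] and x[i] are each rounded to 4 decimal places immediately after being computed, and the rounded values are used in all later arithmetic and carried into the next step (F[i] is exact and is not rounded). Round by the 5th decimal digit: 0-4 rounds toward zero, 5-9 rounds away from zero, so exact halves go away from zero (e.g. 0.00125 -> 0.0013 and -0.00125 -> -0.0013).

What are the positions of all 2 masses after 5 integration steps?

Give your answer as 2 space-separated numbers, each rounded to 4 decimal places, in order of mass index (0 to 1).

Step 0: x=[2.0000 6.0000] v=[0.0000 0.0000]
Step 1: x=[2.3200 6.0000] v=[1.6000 0.0000]
Step 2: x=[2.8576 6.0512] v=[2.6880 0.2560]
Step 3: x=[3.4490 6.2314] v=[2.9568 0.9011]
Step 4: x=[3.9337 6.6064] v=[2.4235 1.8752]
Step 5: x=[4.2166 7.1938] v=[1.4147 2.9370]

Answer: 4.2166 7.1938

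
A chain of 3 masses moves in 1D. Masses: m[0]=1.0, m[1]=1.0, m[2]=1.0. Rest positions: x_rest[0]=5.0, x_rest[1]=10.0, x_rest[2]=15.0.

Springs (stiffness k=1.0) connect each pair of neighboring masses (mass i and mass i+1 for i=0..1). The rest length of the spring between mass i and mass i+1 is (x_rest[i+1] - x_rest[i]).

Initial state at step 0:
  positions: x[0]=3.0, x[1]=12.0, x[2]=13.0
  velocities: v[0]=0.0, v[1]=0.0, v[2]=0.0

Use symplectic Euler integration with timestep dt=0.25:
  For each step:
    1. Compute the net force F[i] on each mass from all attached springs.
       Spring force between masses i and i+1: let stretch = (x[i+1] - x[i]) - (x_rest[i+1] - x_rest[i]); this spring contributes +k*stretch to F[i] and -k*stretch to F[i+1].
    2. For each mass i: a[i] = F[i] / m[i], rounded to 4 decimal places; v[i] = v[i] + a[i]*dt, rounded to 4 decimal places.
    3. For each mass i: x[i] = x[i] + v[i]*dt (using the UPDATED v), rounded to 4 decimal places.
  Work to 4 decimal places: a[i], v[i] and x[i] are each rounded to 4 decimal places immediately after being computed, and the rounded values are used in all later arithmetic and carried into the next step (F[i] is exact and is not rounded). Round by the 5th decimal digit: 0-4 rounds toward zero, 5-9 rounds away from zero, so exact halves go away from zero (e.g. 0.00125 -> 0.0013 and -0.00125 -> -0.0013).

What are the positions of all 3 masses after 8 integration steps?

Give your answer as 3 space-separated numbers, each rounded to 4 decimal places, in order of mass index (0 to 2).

Step 0: x=[3.0000 12.0000 13.0000] v=[0.0000 0.0000 0.0000]
Step 1: x=[3.2500 11.5000 13.2500] v=[1.0000 -2.0000 1.0000]
Step 2: x=[3.7031 10.5938 13.7031] v=[1.8125 -3.6250 1.8125]
Step 3: x=[4.2744 9.4512 14.2744] v=[2.2852 -4.5704 2.2852]
Step 4: x=[4.8568 8.2865 14.8568] v=[2.3294 -4.6588 2.3294]
Step 5: x=[5.3410 7.3181 15.3410] v=[1.9368 -3.8737 1.9368]
Step 6: x=[5.6363 6.7275 15.6363] v=[1.1811 -2.3623 1.1811]
Step 7: x=[5.6873 6.6255 15.6873] v=[0.2039 -0.4079 0.2039]
Step 8: x=[5.4844 7.0313 15.4844] v=[-0.8116 1.6230 -0.8116]

Answer: 5.4844 7.0313 15.4844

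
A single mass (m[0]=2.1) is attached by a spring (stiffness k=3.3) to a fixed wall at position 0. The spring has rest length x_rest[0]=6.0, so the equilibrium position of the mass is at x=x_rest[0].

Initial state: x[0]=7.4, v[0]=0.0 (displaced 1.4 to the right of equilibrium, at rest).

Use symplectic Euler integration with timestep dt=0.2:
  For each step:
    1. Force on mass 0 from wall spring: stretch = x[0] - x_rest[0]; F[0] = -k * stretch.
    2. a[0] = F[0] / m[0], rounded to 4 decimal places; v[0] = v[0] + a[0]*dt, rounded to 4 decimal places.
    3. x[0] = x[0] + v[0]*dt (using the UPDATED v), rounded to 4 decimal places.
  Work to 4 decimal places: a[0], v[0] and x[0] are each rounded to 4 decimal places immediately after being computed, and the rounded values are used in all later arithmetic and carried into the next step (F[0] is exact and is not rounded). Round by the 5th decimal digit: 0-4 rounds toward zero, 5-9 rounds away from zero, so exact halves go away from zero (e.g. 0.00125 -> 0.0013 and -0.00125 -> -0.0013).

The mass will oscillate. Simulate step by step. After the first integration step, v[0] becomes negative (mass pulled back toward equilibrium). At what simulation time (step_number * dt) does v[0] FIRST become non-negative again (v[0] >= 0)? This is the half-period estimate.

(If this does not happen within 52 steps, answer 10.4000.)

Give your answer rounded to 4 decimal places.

Answer: 2.6000

Derivation:
Step 0: x=[7.4000] v=[0.0000]
Step 1: x=[7.3120] v=[-0.4400]
Step 2: x=[7.1415] v=[-0.8523]
Step 3: x=[6.8993] v=[-1.2111]
Step 4: x=[6.6006] v=[-1.4937]
Step 5: x=[6.2641] v=[-1.6825]
Step 6: x=[5.9110] v=[-1.7655]
Step 7: x=[5.5635] v=[-1.7375]
Step 8: x=[5.2434] v=[-1.6003]
Step 9: x=[4.9709] v=[-1.3625]
Step 10: x=[4.7631] v=[-1.0391]
Step 11: x=[4.6330] v=[-0.6504]
Step 12: x=[4.5888] v=[-0.2208]
Step 13: x=[4.6333] v=[0.2227]
First v>=0 after going negative at step 13, time=2.6000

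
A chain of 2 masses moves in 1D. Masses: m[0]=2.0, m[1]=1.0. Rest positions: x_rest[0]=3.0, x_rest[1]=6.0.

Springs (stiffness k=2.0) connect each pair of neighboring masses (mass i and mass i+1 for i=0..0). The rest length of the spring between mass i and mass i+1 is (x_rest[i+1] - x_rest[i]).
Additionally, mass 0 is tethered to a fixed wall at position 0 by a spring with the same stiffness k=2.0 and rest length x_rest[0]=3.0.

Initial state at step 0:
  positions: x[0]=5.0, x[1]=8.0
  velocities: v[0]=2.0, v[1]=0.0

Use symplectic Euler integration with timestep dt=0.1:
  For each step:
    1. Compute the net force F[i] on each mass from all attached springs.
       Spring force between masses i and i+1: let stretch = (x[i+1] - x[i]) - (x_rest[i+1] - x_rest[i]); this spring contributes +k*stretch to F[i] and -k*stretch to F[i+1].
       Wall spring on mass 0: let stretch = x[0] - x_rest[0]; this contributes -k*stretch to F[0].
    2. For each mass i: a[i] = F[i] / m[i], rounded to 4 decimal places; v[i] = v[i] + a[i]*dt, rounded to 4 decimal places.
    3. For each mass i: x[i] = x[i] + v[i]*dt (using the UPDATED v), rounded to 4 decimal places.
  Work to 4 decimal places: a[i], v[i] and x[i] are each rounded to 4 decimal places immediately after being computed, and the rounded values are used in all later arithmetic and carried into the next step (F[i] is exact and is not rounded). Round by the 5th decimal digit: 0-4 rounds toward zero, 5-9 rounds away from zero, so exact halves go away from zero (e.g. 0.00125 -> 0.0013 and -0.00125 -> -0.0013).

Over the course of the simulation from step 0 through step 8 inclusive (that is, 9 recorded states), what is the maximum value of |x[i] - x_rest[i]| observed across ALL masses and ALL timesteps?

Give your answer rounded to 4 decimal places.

Answer: 2.6785

Derivation:
Step 0: x=[5.0000 8.0000] v=[2.0000 0.0000]
Step 1: x=[5.1800 8.0000] v=[1.8000 0.0000]
Step 2: x=[5.3364 8.0036] v=[1.5640 0.0360]
Step 3: x=[5.4661 8.0139] v=[1.2971 0.1026]
Step 4: x=[5.5666 8.0332] v=[1.0053 0.1930]
Step 5: x=[5.6361 8.0632] v=[0.6953 0.2997]
Step 6: x=[5.6735 8.1046] v=[0.3744 0.4143]
Step 7: x=[5.6785 8.1574] v=[0.0502 0.5281]
Step 8: x=[5.6515 8.2206] v=[-0.2698 0.6323]
Max displacement = 2.6785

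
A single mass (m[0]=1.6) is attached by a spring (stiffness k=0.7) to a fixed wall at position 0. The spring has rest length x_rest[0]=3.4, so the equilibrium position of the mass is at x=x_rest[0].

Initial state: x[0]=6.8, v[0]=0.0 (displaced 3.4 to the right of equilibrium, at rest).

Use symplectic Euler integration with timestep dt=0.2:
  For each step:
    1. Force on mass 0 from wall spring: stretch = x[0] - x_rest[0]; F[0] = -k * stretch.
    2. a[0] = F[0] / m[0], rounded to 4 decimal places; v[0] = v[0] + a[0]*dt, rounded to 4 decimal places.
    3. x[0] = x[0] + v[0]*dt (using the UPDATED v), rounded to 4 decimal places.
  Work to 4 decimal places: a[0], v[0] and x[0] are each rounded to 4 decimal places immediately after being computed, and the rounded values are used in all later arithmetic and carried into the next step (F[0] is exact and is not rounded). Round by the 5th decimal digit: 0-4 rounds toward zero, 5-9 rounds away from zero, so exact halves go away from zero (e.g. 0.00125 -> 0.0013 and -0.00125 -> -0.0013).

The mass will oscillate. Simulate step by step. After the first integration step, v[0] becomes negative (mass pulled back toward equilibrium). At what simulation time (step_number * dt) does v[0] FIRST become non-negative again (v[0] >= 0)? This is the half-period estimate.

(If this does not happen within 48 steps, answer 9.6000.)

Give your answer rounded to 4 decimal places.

Step 0: x=[6.8000] v=[0.0000]
Step 1: x=[6.7405] v=[-0.2975]
Step 2: x=[6.6225] v=[-0.5898]
Step 3: x=[6.4481] v=[-0.8718]
Step 4: x=[6.2204] v=[-1.1385]
Step 5: x=[5.9433] v=[-1.3853]
Step 6: x=[5.6217] v=[-1.6078]
Step 7: x=[5.2613] v=[-1.8022]
Step 8: x=[4.8683] v=[-1.9651]
Step 9: x=[4.4496] v=[-2.0936]
Step 10: x=[4.0125] v=[-2.1854]
Step 11: x=[3.5647] v=[-2.2390]
Step 12: x=[3.1140] v=[-2.2534]
Step 13: x=[2.6683] v=[-2.2284]
Step 14: x=[2.2354] v=[-2.1644]
Step 15: x=[1.8229] v=[-2.0625]
Step 16: x=[1.4380] v=[-1.9245]
Step 17: x=[1.0874] v=[-1.7528]
Step 18: x=[0.7773] v=[-1.5504]
Step 19: x=[0.5131] v=[-1.3209]
Step 20: x=[0.2994] v=[-1.0683]
Step 21: x=[0.1400] v=[-0.7970]
Step 22: x=[0.0377] v=[-0.5117]
Step 23: x=[-0.0058] v=[-0.2175]
Step 24: x=[0.0103] v=[0.0805]
First v>=0 after going negative at step 24, time=4.8000

Answer: 4.8000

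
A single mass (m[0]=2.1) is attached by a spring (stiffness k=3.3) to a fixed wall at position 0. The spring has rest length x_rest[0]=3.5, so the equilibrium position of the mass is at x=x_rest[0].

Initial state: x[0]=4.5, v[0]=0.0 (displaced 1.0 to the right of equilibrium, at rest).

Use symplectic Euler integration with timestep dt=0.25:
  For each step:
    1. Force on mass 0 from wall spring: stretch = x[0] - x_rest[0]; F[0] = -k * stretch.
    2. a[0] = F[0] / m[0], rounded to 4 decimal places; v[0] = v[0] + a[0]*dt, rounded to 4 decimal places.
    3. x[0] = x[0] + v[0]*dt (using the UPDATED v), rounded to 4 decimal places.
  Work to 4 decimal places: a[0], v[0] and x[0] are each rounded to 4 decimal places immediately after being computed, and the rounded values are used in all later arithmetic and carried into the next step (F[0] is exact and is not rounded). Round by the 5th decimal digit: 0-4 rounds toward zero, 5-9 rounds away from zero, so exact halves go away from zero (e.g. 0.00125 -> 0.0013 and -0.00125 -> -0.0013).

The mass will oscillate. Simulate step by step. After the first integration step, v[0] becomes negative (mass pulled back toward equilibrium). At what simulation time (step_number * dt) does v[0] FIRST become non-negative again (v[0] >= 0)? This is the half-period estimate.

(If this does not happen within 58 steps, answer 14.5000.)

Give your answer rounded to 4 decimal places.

Step 0: x=[4.5000] v=[0.0000]
Step 1: x=[4.4018] v=[-0.3929]
Step 2: x=[4.2150] v=[-0.7472]
Step 3: x=[3.9580] v=[-1.0281]
Step 4: x=[3.6560] v=[-1.2080]
Step 5: x=[3.3387] v=[-1.2693]
Step 6: x=[3.0372] v=[-1.2059]
Step 7: x=[2.7812] v=[-1.0241]
Step 8: x=[2.5958] v=[-0.7417]
Step 9: x=[2.4992] v=[-0.3865]
Step 10: x=[2.5009] v=[0.0067]
First v>=0 after going negative at step 10, time=2.5000

Answer: 2.5000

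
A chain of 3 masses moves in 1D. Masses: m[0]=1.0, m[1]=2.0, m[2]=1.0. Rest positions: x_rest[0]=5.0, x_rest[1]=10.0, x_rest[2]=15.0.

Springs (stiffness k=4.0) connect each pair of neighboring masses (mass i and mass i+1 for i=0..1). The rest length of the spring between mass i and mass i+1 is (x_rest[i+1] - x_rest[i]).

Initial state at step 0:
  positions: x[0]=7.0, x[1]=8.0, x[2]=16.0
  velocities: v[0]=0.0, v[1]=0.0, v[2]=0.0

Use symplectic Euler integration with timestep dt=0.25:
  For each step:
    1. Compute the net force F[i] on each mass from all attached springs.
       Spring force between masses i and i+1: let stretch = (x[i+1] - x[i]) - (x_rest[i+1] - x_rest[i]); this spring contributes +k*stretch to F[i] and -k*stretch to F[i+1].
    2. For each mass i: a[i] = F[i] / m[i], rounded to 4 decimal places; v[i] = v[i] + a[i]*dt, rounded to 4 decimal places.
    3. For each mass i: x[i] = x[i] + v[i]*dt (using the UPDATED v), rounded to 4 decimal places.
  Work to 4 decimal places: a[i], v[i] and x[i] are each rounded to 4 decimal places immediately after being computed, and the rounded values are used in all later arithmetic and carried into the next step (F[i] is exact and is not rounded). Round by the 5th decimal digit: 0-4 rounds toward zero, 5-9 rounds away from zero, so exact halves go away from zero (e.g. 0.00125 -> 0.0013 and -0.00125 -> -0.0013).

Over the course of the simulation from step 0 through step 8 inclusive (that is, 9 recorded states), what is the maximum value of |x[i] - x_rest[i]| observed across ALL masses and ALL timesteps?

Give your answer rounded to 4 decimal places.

Step 0: x=[7.0000 8.0000 16.0000] v=[0.0000 0.0000 0.0000]
Step 1: x=[6.0000 8.8750 15.2500] v=[-4.0000 3.5000 -3.0000]
Step 2: x=[4.4688 10.1875 14.1563] v=[-6.1250 5.2500 -4.3750]
Step 3: x=[3.1172 11.2813 13.3204] v=[-5.4063 4.3751 -3.3438]
Step 4: x=[2.5567 11.6095 13.2247] v=[-2.2422 1.3126 -0.3829]
Step 5: x=[3.0094 11.0080 13.9752] v=[1.8106 -2.4062 3.0019]
Step 6: x=[4.2117 9.7775 15.2339] v=[4.8092 -4.9219 5.0347]
Step 7: x=[5.5555 8.5334 16.3785] v=[5.3750 -4.9766 4.5783]
Step 8: x=[6.3937 7.8977 16.8118] v=[3.3529 -2.5430 1.7332]
Max displacement = 2.4433

Answer: 2.4433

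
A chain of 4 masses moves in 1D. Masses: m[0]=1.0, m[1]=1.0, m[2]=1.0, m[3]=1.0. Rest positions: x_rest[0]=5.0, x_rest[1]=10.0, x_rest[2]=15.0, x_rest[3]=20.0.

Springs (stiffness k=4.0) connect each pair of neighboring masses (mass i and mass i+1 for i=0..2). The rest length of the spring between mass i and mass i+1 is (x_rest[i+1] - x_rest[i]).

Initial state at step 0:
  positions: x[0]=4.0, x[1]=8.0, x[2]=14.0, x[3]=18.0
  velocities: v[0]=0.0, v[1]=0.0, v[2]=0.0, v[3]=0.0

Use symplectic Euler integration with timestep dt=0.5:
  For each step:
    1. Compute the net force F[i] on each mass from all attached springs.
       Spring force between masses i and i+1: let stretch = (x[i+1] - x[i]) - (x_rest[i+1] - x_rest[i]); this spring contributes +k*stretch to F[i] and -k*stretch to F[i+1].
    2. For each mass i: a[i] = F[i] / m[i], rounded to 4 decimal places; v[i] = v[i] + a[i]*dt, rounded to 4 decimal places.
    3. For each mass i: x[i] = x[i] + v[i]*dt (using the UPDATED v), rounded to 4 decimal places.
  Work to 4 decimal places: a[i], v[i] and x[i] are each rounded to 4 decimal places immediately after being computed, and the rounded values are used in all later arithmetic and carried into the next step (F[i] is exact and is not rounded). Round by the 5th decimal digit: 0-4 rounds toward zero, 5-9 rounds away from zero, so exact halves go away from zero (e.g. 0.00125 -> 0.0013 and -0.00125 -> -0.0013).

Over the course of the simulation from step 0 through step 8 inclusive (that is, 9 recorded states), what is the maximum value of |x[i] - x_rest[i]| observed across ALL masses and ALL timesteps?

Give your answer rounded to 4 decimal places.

Answer: 3.0000

Derivation:
Step 0: x=[4.0000 8.0000 14.0000 18.0000] v=[0.0000 0.0000 0.0000 0.0000]
Step 1: x=[3.0000 10.0000 12.0000 19.0000] v=[-2.0000 4.0000 -4.0000 2.0000]
Step 2: x=[4.0000 7.0000 15.0000 18.0000] v=[2.0000 -6.0000 6.0000 -2.0000]
Step 3: x=[3.0000 9.0000 13.0000 19.0000] v=[-2.0000 4.0000 -4.0000 2.0000]
Step 4: x=[3.0000 9.0000 13.0000 19.0000] v=[0.0000 0.0000 0.0000 0.0000]
Step 5: x=[4.0000 7.0000 15.0000 18.0000] v=[2.0000 -4.0000 4.0000 -2.0000]
Step 6: x=[3.0000 10.0000 12.0000 19.0000] v=[-2.0000 6.0000 -6.0000 2.0000]
Step 7: x=[4.0000 8.0000 14.0000 18.0000] v=[2.0000 -4.0000 4.0000 -2.0000]
Step 8: x=[4.0000 8.0000 14.0000 18.0000] v=[0.0000 0.0000 0.0000 0.0000]
Max displacement = 3.0000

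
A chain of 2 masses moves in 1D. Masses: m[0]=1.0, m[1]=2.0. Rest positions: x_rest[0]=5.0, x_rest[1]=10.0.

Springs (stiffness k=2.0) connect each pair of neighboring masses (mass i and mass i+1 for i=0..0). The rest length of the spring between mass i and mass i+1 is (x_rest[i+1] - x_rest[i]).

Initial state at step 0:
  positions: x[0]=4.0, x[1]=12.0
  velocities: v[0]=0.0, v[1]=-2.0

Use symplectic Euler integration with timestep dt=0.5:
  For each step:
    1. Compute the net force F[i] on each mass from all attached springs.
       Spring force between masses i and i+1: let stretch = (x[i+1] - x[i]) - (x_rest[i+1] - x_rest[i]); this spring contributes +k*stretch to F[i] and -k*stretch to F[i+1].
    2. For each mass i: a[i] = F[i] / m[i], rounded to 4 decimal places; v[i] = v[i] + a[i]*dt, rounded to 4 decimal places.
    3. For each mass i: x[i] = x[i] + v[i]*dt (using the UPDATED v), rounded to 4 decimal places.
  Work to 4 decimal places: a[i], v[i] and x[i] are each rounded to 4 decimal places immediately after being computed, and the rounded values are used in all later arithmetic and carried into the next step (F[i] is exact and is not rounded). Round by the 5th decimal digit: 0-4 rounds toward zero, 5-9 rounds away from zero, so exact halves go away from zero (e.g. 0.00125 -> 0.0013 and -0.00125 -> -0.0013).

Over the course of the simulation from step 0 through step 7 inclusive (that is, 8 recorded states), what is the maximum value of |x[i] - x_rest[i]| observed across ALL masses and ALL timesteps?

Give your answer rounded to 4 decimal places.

Answer: 5.6911

Derivation:
Step 0: x=[4.0000 12.0000] v=[0.0000 -2.0000]
Step 1: x=[5.5000 10.2500] v=[3.0000 -3.5000]
Step 2: x=[6.8750 8.5625] v=[2.7500 -3.3750]
Step 3: x=[6.5938 7.7031] v=[-0.5625 -1.7188]
Step 4: x=[4.3672 7.8164] v=[-4.4532 0.2266]
Step 5: x=[1.3652 8.3174] v=[-6.0040 1.0020]
Step 6: x=[-0.6607 8.3304] v=[-4.0518 0.0259]
Step 7: x=[-0.6911 7.3456] v=[-0.0607 -1.9697]
Max displacement = 5.6911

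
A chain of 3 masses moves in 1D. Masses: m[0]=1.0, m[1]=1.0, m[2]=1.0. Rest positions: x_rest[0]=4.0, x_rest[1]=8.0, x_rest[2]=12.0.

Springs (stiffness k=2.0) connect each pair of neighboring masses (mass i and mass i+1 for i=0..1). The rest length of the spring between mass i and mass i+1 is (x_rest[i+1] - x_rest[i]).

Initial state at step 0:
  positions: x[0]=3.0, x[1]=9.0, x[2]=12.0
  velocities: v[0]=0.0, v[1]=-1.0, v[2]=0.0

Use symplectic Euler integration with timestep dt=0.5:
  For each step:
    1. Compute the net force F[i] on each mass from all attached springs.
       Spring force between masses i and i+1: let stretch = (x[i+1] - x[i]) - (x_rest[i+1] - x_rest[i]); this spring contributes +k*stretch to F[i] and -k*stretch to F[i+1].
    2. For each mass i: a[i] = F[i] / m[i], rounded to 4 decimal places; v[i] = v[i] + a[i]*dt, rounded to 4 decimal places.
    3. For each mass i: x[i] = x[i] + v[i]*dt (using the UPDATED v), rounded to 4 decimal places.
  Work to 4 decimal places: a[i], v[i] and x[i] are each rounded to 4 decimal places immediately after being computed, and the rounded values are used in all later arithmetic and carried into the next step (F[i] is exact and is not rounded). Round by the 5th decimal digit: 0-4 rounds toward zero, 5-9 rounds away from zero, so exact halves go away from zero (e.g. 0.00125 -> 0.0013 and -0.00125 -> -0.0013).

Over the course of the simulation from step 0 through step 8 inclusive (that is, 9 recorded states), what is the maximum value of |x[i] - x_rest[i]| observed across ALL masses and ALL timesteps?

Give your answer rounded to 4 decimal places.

Answer: 2.3671

Derivation:
Step 0: x=[3.0000 9.0000 12.0000] v=[0.0000 -1.0000 0.0000]
Step 1: x=[4.0000 7.0000 12.5000] v=[2.0000 -4.0000 1.0000]
Step 2: x=[4.5000 6.2500 12.2500] v=[1.0000 -1.5000 -0.5000]
Step 3: x=[3.8750 7.6250 11.0000] v=[-1.2500 2.7500 -2.5000]
Step 4: x=[3.1250 8.8125 10.0625] v=[-1.5000 2.3750 -1.8750]
Step 5: x=[3.2188 7.7813 10.5000] v=[0.1875 -2.0625 0.8750]
Step 6: x=[3.5938 5.8282 11.5782] v=[0.7500 -3.9063 2.1563]
Step 7: x=[3.0860 5.6329 11.7814] v=[-1.0156 -0.3907 0.4063]
Step 8: x=[1.8517 7.2384 10.9103] v=[-2.4687 3.2109 -1.7422]
Max displacement = 2.3671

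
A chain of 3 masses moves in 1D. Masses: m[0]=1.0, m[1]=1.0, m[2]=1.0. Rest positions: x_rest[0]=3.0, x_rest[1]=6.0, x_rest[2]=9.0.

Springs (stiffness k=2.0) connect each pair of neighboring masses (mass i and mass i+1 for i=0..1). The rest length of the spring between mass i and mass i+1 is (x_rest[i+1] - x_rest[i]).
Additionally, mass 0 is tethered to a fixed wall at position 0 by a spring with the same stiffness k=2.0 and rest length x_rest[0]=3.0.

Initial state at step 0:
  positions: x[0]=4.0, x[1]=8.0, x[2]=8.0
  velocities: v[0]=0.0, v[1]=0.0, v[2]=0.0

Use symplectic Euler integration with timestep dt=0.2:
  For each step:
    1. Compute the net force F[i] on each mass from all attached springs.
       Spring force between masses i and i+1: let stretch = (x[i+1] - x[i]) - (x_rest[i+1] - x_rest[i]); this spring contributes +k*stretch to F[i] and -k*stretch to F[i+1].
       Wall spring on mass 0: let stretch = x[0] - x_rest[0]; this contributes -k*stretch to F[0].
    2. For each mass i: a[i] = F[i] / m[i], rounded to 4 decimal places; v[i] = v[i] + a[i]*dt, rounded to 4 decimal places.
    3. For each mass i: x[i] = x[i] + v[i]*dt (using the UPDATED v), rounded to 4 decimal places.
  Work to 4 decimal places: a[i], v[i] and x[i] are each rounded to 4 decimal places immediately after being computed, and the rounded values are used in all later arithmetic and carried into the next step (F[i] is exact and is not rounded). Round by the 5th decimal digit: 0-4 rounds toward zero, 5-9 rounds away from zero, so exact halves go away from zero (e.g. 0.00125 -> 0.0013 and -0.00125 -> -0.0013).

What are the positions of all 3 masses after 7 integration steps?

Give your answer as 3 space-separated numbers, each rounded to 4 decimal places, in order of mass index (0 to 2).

Step 0: x=[4.0000 8.0000 8.0000] v=[0.0000 0.0000 0.0000]
Step 1: x=[4.0000 7.6800 8.2400] v=[0.0000 -1.6000 1.2000]
Step 2: x=[3.9744 7.1104 8.6752] v=[-0.1280 -2.8480 2.1760]
Step 3: x=[3.8817 6.4151 9.2252] v=[-0.4634 -3.4765 2.7501]
Step 4: x=[3.6812 5.7419 9.7904] v=[-1.0027 -3.3658 2.8261]
Step 5: x=[3.3510 5.2278 10.2717] v=[-1.6509 -2.5707 2.4067]
Step 6: x=[2.9029 4.9670 10.5895] v=[-2.2406 -1.3039 1.5891]
Step 7: x=[2.3877 4.9909 10.6975] v=[-2.5761 0.1195 0.5401]

Answer: 2.3877 4.9909 10.6975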